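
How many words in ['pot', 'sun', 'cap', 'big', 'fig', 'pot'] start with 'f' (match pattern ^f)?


Pattern ^f anchors to start of word. Check which words begin with 'f':
  'pot' -> no
  'sun' -> no
  'cap' -> no
  'big' -> no
  'fig' -> MATCH (starts with 'f')
  'pot' -> no
Matching words: ['fig']
Count: 1

1


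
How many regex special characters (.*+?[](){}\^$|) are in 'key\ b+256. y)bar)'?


Regex special characters are: . * + ? [ ] ( ) { } \ ^ $ |
Scanning 'key\ b+256. y)bar)':
  pos 3: '\' -> SPECIAL
  pos 6: '+' -> SPECIAL
  pos 10: '.' -> SPECIAL
  pos 13: ')' -> SPECIAL
  pos 17: ')' -> SPECIAL
Special chars found: ['\\', '+', '.', ')', ')']
Total: 5

5


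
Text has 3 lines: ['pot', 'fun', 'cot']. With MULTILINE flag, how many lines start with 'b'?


With MULTILINE flag, ^ matches the start of each line.
Lines: ['pot', 'fun', 'cot']
Checking which lines start with 'b':
  Line 1: 'pot' -> no
  Line 2: 'fun' -> no
  Line 3: 'cot' -> no
Matching lines: []
Count: 0

0


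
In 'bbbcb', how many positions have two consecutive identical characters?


Looking for consecutive identical characters in 'bbbcb':
  pos 0-1: 'b' vs 'b' -> MATCH ('bb')
  pos 1-2: 'b' vs 'b' -> MATCH ('bb')
  pos 2-3: 'b' vs 'c' -> different
  pos 3-4: 'c' vs 'b' -> different
Consecutive identical pairs: ['bb', 'bb']
Count: 2

2


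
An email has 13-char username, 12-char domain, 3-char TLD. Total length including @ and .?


An email address has format: username@domain.tld
Username length: 13
'@' character: 1
Domain length: 12
'.' character: 1
TLD length: 3
Total = 13 + 1 + 12 + 1 + 3 = 30

30


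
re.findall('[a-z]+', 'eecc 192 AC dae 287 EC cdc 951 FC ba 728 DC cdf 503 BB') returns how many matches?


Pattern '[a-z]+' finds one or more lowercase letters.
Text: 'eecc 192 AC dae 287 EC cdc 951 FC ba 728 DC cdf 503 BB'
Scanning for matches:
  Match 1: 'eecc'
  Match 2: 'dae'
  Match 3: 'cdc'
  Match 4: 'ba'
  Match 5: 'cdf'
Total matches: 5

5


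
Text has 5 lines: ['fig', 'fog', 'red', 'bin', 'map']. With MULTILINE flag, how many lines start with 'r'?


With MULTILINE flag, ^ matches the start of each line.
Lines: ['fig', 'fog', 'red', 'bin', 'map']
Checking which lines start with 'r':
  Line 1: 'fig' -> no
  Line 2: 'fog' -> no
  Line 3: 'red' -> MATCH
  Line 4: 'bin' -> no
  Line 5: 'map' -> no
Matching lines: ['red']
Count: 1

1


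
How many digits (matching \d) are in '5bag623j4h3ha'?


\d matches any digit 0-9.
Scanning '5bag623j4h3ha':
  pos 0: '5' -> DIGIT
  pos 4: '6' -> DIGIT
  pos 5: '2' -> DIGIT
  pos 6: '3' -> DIGIT
  pos 8: '4' -> DIGIT
  pos 10: '3' -> DIGIT
Digits found: ['5', '6', '2', '3', '4', '3']
Total: 6

6


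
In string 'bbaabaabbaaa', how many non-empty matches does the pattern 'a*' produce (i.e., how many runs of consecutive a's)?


Pattern 'a*' matches zero or more a's. We want non-empty runs of consecutive a's.
String: 'bbaabaabbaaa'
Walking through the string to find runs of a's:
  Run 1: positions 2-3 -> 'aa'
  Run 2: positions 5-6 -> 'aa'
  Run 3: positions 9-11 -> 'aaa'
Non-empty runs found: ['aa', 'aa', 'aaa']
Count: 3

3


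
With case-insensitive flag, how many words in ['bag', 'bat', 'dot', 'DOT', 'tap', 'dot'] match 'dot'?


Case-insensitive matching: compare each word's lowercase form to 'dot'.
  'bag' -> lower='bag' -> no
  'bat' -> lower='bat' -> no
  'dot' -> lower='dot' -> MATCH
  'DOT' -> lower='dot' -> MATCH
  'tap' -> lower='tap' -> no
  'dot' -> lower='dot' -> MATCH
Matches: ['dot', 'DOT', 'dot']
Count: 3

3


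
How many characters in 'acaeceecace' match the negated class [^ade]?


Negated class [^ade] matches any char NOT in {a, d, e}
Scanning 'acaeceecace':
  pos 0: 'a' -> no (excluded)
  pos 1: 'c' -> MATCH
  pos 2: 'a' -> no (excluded)
  pos 3: 'e' -> no (excluded)
  pos 4: 'c' -> MATCH
  pos 5: 'e' -> no (excluded)
  pos 6: 'e' -> no (excluded)
  pos 7: 'c' -> MATCH
  pos 8: 'a' -> no (excluded)
  pos 9: 'c' -> MATCH
  pos 10: 'e' -> no (excluded)
Total matches: 4

4


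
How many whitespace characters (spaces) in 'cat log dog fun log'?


\s matches whitespace characters (spaces, tabs, etc.).
Text: 'cat log dog fun log'
This text has 5 words separated by spaces.
Number of spaces = number of words - 1 = 5 - 1 = 4

4


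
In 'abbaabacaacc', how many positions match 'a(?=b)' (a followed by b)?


Lookahead 'a(?=b)' matches 'a' only when followed by 'b'.
String: 'abbaabacaacc'
Checking each position where char is 'a':
  pos 0: 'a' -> MATCH (next='b')
  pos 3: 'a' -> no (next='a')
  pos 4: 'a' -> MATCH (next='b')
  pos 6: 'a' -> no (next='c')
  pos 8: 'a' -> no (next='a')
  pos 9: 'a' -> no (next='c')
Matching positions: [0, 4]
Count: 2

2


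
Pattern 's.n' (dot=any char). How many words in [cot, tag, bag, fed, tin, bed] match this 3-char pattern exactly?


Pattern 's.n' means: starts with 's', any single char, ends with 'n'.
Checking each word (must be exactly 3 chars):
  'cot' (len=3): no
  'tag' (len=3): no
  'bag' (len=3): no
  'fed' (len=3): no
  'tin' (len=3): no
  'bed' (len=3): no
Matching words: []
Total: 0

0


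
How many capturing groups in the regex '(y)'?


To count capturing groups, count each '(' that starts a group.
Pattern: '(y)'
Walking through the pattern:
  Position 0: '(' -> group #1
Total capturing groups: 1

1


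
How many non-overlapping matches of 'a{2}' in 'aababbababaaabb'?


Pattern 'a{2}' matches exactly 2 consecutive a's (greedy, non-overlapping).
String: 'aababbababaaabb'
Scanning for runs of a's:
  Run at pos 0: 'aa' (length 2) -> 1 match(es)
  Run at pos 3: 'a' (length 1) -> 0 match(es)
  Run at pos 6: 'a' (length 1) -> 0 match(es)
  Run at pos 8: 'a' (length 1) -> 0 match(es)
  Run at pos 10: 'aaa' (length 3) -> 1 match(es)
Matches found: ['aa', 'aa']
Total: 2

2


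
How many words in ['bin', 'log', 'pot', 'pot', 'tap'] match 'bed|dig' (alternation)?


Alternation 'bed|dig' matches either 'bed' or 'dig'.
Checking each word:
  'bin' -> no
  'log' -> no
  'pot' -> no
  'pot' -> no
  'tap' -> no
Matches: []
Count: 0

0


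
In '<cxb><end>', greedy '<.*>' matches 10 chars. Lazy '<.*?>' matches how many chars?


Greedy '<.*>' tries to match as MUCH as possible.
Lazy '<.*?>' tries to match as LITTLE as possible.

String: '<cxb><end>'
Greedy '<.*>' starts at first '<' and extends to the LAST '>': '<cxb><end>' (10 chars)
Lazy '<.*?>' starts at first '<' and stops at the FIRST '>': '<cxb>' (5 chars)

5


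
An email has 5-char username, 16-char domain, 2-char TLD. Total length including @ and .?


An email address has format: username@domain.tld
Username length: 5
'@' character: 1
Domain length: 16
'.' character: 1
TLD length: 2
Total = 5 + 1 + 16 + 1 + 2 = 25

25


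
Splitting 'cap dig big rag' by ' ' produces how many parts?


Splitting by ' ' breaks the string at each occurrence of the separator.
Text: 'cap dig big rag'
Parts after split:
  Part 1: 'cap'
  Part 2: 'dig'
  Part 3: 'big'
  Part 4: 'rag'
Total parts: 4

4


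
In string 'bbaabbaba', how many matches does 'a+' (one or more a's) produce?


Pattern 'a+' matches one or more consecutive a's.
String: 'bbaabbaba'
Scanning for runs of a:
  Match 1: 'aa' (length 2)
  Match 2: 'a' (length 1)
  Match 3: 'a' (length 1)
Total matches: 3

3


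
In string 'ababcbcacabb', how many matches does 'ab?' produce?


Pattern 'ab?' matches 'a' optionally followed by 'b'.
String: 'ababcbcacabb'
Scanning left to right for 'a' then checking next char:
  Match 1: 'ab' (a followed by b)
  Match 2: 'ab' (a followed by b)
  Match 3: 'a' (a not followed by b)
  Match 4: 'ab' (a followed by b)
Total matches: 4

4


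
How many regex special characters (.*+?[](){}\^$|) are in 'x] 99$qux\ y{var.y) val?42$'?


Regex special characters are: . * + ? [ ] ( ) { } \ ^ $ |
Scanning 'x] 99$qux\ y{var.y) val?42$':
  pos 1: ']' -> SPECIAL
  pos 5: '$' -> SPECIAL
  pos 9: '\' -> SPECIAL
  pos 12: '{' -> SPECIAL
  pos 16: '.' -> SPECIAL
  pos 18: ')' -> SPECIAL
  pos 23: '?' -> SPECIAL
  pos 26: '$' -> SPECIAL
Special chars found: [']', '$', '\\', '{', '.', ')', '?', '$']
Total: 8

8


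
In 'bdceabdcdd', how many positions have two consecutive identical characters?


Looking for consecutive identical characters in 'bdceabdcdd':
  pos 0-1: 'b' vs 'd' -> different
  pos 1-2: 'd' vs 'c' -> different
  pos 2-3: 'c' vs 'e' -> different
  pos 3-4: 'e' vs 'a' -> different
  pos 4-5: 'a' vs 'b' -> different
  pos 5-6: 'b' vs 'd' -> different
  pos 6-7: 'd' vs 'c' -> different
  pos 7-8: 'c' vs 'd' -> different
  pos 8-9: 'd' vs 'd' -> MATCH ('dd')
Consecutive identical pairs: ['dd']
Count: 1

1


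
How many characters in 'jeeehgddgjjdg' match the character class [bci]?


Character class [bci] matches any of: {b, c, i}
Scanning string 'jeeehgddgjjdg' character by character:
  pos 0: 'j' -> no
  pos 1: 'e' -> no
  pos 2: 'e' -> no
  pos 3: 'e' -> no
  pos 4: 'h' -> no
  pos 5: 'g' -> no
  pos 6: 'd' -> no
  pos 7: 'd' -> no
  pos 8: 'g' -> no
  pos 9: 'j' -> no
  pos 10: 'j' -> no
  pos 11: 'd' -> no
  pos 12: 'g' -> no
Total matches: 0

0


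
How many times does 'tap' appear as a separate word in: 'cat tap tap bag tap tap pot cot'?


Scanning each word for exact match 'tap':
  Word 1: 'cat' -> no
  Word 2: 'tap' -> MATCH
  Word 3: 'tap' -> MATCH
  Word 4: 'bag' -> no
  Word 5: 'tap' -> MATCH
  Word 6: 'tap' -> MATCH
  Word 7: 'pot' -> no
  Word 8: 'cot' -> no
Total matches: 4

4


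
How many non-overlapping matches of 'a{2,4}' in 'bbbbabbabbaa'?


Pattern 'a{2,4}' matches between 2 and 4 consecutive a's (greedy).
String: 'bbbbabbabbaa'
Finding runs of a's and applying greedy matching:
  Run at pos 4: 'a' (length 1)
  Run at pos 7: 'a' (length 1)
  Run at pos 10: 'aa' (length 2)
Matches: ['aa']
Count: 1

1


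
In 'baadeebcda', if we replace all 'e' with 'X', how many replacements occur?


re.sub('e', 'X', text) replaces every occurrence of 'e' with 'X'.
Text: 'baadeebcda'
Scanning for 'e':
  pos 4: 'e' -> replacement #1
  pos 5: 'e' -> replacement #2
Total replacements: 2

2


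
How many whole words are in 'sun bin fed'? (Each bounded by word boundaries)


Word boundaries (\b) mark the start/end of each word.
Text: 'sun bin fed'
Splitting by whitespace:
  Word 1: 'sun'
  Word 2: 'bin'
  Word 3: 'fed'
Total whole words: 3

3


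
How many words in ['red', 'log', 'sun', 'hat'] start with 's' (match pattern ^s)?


Pattern ^s anchors to start of word. Check which words begin with 's':
  'red' -> no
  'log' -> no
  'sun' -> MATCH (starts with 's')
  'hat' -> no
Matching words: ['sun']
Count: 1

1


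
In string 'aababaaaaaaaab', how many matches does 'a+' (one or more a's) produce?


Pattern 'a+' matches one or more consecutive a's.
String: 'aababaaaaaaaab'
Scanning for runs of a:
  Match 1: 'aa' (length 2)
  Match 2: 'a' (length 1)
  Match 3: 'aaaaaaaa' (length 8)
Total matches: 3

3


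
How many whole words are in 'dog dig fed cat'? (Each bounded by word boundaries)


Word boundaries (\b) mark the start/end of each word.
Text: 'dog dig fed cat'
Splitting by whitespace:
  Word 1: 'dog'
  Word 2: 'dig'
  Word 3: 'fed'
  Word 4: 'cat'
Total whole words: 4

4


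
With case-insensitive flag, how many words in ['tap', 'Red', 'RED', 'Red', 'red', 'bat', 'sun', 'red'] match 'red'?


Case-insensitive matching: compare each word's lowercase form to 'red'.
  'tap' -> lower='tap' -> no
  'Red' -> lower='red' -> MATCH
  'RED' -> lower='red' -> MATCH
  'Red' -> lower='red' -> MATCH
  'red' -> lower='red' -> MATCH
  'bat' -> lower='bat' -> no
  'sun' -> lower='sun' -> no
  'red' -> lower='red' -> MATCH
Matches: ['Red', 'RED', 'Red', 'red', 'red']
Count: 5

5


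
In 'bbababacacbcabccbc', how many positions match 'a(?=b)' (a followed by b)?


Lookahead 'a(?=b)' matches 'a' only when followed by 'b'.
String: 'bbababacacbcabccbc'
Checking each position where char is 'a':
  pos 2: 'a' -> MATCH (next='b')
  pos 4: 'a' -> MATCH (next='b')
  pos 6: 'a' -> no (next='c')
  pos 8: 'a' -> no (next='c')
  pos 12: 'a' -> MATCH (next='b')
Matching positions: [2, 4, 12]
Count: 3

3


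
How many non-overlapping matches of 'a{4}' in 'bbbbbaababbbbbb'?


Pattern 'a{4}' matches exactly 4 consecutive a's (greedy, non-overlapping).
String: 'bbbbbaababbbbbb'
Scanning for runs of a's:
  Run at pos 5: 'aa' (length 2) -> 0 match(es)
  Run at pos 8: 'a' (length 1) -> 0 match(es)
Matches found: []
Total: 0

0


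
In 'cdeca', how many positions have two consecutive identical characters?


Looking for consecutive identical characters in 'cdeca':
  pos 0-1: 'c' vs 'd' -> different
  pos 1-2: 'd' vs 'e' -> different
  pos 2-3: 'e' vs 'c' -> different
  pos 3-4: 'c' vs 'a' -> different
Consecutive identical pairs: []
Count: 0

0


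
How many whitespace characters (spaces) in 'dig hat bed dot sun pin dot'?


\s matches whitespace characters (spaces, tabs, etc.).
Text: 'dig hat bed dot sun pin dot'
This text has 7 words separated by spaces.
Number of spaces = number of words - 1 = 7 - 1 = 6

6


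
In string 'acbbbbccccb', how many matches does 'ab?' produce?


Pattern 'ab?' matches 'a' optionally followed by 'b'.
String: 'acbbbbccccb'
Scanning left to right for 'a' then checking next char:
  Match 1: 'a' (a not followed by b)
Total matches: 1

1


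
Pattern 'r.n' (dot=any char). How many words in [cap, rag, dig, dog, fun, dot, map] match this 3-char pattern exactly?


Pattern 'r.n' means: starts with 'r', any single char, ends with 'n'.
Checking each word (must be exactly 3 chars):
  'cap' (len=3): no
  'rag' (len=3): no
  'dig' (len=3): no
  'dog' (len=3): no
  'fun' (len=3): no
  'dot' (len=3): no
  'map' (len=3): no
Matching words: []
Total: 0

0


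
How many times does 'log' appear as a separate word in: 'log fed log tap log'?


Scanning each word for exact match 'log':
  Word 1: 'log' -> MATCH
  Word 2: 'fed' -> no
  Word 3: 'log' -> MATCH
  Word 4: 'tap' -> no
  Word 5: 'log' -> MATCH
Total matches: 3

3


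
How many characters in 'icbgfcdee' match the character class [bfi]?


Character class [bfi] matches any of: {b, f, i}
Scanning string 'icbgfcdee' character by character:
  pos 0: 'i' -> MATCH
  pos 1: 'c' -> no
  pos 2: 'b' -> MATCH
  pos 3: 'g' -> no
  pos 4: 'f' -> MATCH
  pos 5: 'c' -> no
  pos 6: 'd' -> no
  pos 7: 'e' -> no
  pos 8: 'e' -> no
Total matches: 3

3


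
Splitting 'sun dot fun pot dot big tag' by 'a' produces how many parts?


Splitting by 'a' breaks the string at each occurrence of the separator.
Text: 'sun dot fun pot dot big tag'
Parts after split:
  Part 1: 'sun dot fun pot dot big t'
  Part 2: 'g'
Total parts: 2

2


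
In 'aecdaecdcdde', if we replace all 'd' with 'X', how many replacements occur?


re.sub('d', 'X', text) replaces every occurrence of 'd' with 'X'.
Text: 'aecdaecdcdde'
Scanning for 'd':
  pos 3: 'd' -> replacement #1
  pos 7: 'd' -> replacement #2
  pos 9: 'd' -> replacement #3
  pos 10: 'd' -> replacement #4
Total replacements: 4

4


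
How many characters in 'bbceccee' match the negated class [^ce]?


Negated class [^ce] matches any char NOT in {c, e}
Scanning 'bbceccee':
  pos 0: 'b' -> MATCH
  pos 1: 'b' -> MATCH
  pos 2: 'c' -> no (excluded)
  pos 3: 'e' -> no (excluded)
  pos 4: 'c' -> no (excluded)
  pos 5: 'c' -> no (excluded)
  pos 6: 'e' -> no (excluded)
  pos 7: 'e' -> no (excluded)
Total matches: 2

2


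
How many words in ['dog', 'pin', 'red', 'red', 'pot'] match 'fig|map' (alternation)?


Alternation 'fig|map' matches either 'fig' or 'map'.
Checking each word:
  'dog' -> no
  'pin' -> no
  'red' -> no
  'red' -> no
  'pot' -> no
Matches: []
Count: 0

0


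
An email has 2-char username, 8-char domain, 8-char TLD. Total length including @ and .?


An email address has format: username@domain.tld
Username length: 2
'@' character: 1
Domain length: 8
'.' character: 1
TLD length: 8
Total = 2 + 1 + 8 + 1 + 8 = 20

20


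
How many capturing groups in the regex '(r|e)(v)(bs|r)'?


To count capturing groups, count each '(' that starts a group.
Pattern: '(r|e)(v)(bs|r)'
Walking through the pattern:
  Position 0: '(' -> group #1
  Position 5: '(' -> group #2
  Position 8: '(' -> group #3
Total capturing groups: 3

3


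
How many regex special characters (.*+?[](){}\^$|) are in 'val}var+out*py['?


Regex special characters are: . * + ? [ ] ( ) { } \ ^ $ |
Scanning 'val}var+out*py[':
  pos 3: '}' -> SPECIAL
  pos 7: '+' -> SPECIAL
  pos 11: '*' -> SPECIAL
  pos 14: '[' -> SPECIAL
Special chars found: ['}', '+', '*', '[']
Total: 4

4


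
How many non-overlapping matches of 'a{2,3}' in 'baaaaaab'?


Pattern 'a{2,3}' matches between 2 and 3 consecutive a's (greedy).
String: 'baaaaaab'
Finding runs of a's and applying greedy matching:
  Run at pos 1: 'aaaaaa' (length 6)
Matches: ['aaa', 'aaa']
Count: 2

2


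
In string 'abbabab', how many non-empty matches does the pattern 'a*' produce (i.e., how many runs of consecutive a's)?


Pattern 'a*' matches zero or more a's. We want non-empty runs of consecutive a's.
String: 'abbabab'
Walking through the string to find runs of a's:
  Run 1: positions 0-0 -> 'a'
  Run 2: positions 3-3 -> 'a'
  Run 3: positions 5-5 -> 'a'
Non-empty runs found: ['a', 'a', 'a']
Count: 3

3


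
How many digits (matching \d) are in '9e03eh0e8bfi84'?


\d matches any digit 0-9.
Scanning '9e03eh0e8bfi84':
  pos 0: '9' -> DIGIT
  pos 2: '0' -> DIGIT
  pos 3: '3' -> DIGIT
  pos 6: '0' -> DIGIT
  pos 8: '8' -> DIGIT
  pos 12: '8' -> DIGIT
  pos 13: '4' -> DIGIT
Digits found: ['9', '0', '3', '0', '8', '8', '4']
Total: 7

7


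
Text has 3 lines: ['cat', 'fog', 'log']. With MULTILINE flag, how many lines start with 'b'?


With MULTILINE flag, ^ matches the start of each line.
Lines: ['cat', 'fog', 'log']
Checking which lines start with 'b':
  Line 1: 'cat' -> no
  Line 2: 'fog' -> no
  Line 3: 'log' -> no
Matching lines: []
Count: 0

0


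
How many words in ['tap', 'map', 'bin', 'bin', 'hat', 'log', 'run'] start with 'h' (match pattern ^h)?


Pattern ^h anchors to start of word. Check which words begin with 'h':
  'tap' -> no
  'map' -> no
  'bin' -> no
  'bin' -> no
  'hat' -> MATCH (starts with 'h')
  'log' -> no
  'run' -> no
Matching words: ['hat']
Count: 1

1


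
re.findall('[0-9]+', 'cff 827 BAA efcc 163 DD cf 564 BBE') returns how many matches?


Pattern '[0-9]+' finds one or more digits.
Text: 'cff 827 BAA efcc 163 DD cf 564 BBE'
Scanning for matches:
  Match 1: '827'
  Match 2: '163'
  Match 3: '564'
Total matches: 3

3


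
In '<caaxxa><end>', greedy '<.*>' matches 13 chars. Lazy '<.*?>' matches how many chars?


Greedy '<.*>' tries to match as MUCH as possible.
Lazy '<.*?>' tries to match as LITTLE as possible.

String: '<caaxxa><end>'
Greedy '<.*>' starts at first '<' and extends to the LAST '>': '<caaxxa><end>' (13 chars)
Lazy '<.*?>' starts at first '<' and stops at the FIRST '>': '<caaxxa>' (8 chars)

8


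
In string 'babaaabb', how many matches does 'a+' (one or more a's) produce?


Pattern 'a+' matches one or more consecutive a's.
String: 'babaaabb'
Scanning for runs of a:
  Match 1: 'a' (length 1)
  Match 2: 'aaa' (length 3)
Total matches: 2

2


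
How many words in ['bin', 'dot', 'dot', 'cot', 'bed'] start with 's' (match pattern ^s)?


Pattern ^s anchors to start of word. Check which words begin with 's':
  'bin' -> no
  'dot' -> no
  'dot' -> no
  'cot' -> no
  'bed' -> no
Matching words: []
Count: 0

0


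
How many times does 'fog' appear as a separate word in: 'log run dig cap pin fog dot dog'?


Scanning each word for exact match 'fog':
  Word 1: 'log' -> no
  Word 2: 'run' -> no
  Word 3: 'dig' -> no
  Word 4: 'cap' -> no
  Word 5: 'pin' -> no
  Word 6: 'fog' -> MATCH
  Word 7: 'dot' -> no
  Word 8: 'dog' -> no
Total matches: 1

1


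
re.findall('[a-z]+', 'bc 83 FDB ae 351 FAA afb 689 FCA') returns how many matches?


Pattern '[a-z]+' finds one or more lowercase letters.
Text: 'bc 83 FDB ae 351 FAA afb 689 FCA'
Scanning for matches:
  Match 1: 'bc'
  Match 2: 'ae'
  Match 3: 'afb'
Total matches: 3

3


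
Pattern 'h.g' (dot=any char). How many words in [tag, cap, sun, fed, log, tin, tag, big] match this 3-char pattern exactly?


Pattern 'h.g' means: starts with 'h', any single char, ends with 'g'.
Checking each word (must be exactly 3 chars):
  'tag' (len=3): no
  'cap' (len=3): no
  'sun' (len=3): no
  'fed' (len=3): no
  'log' (len=3): no
  'tin' (len=3): no
  'tag' (len=3): no
  'big' (len=3): no
Matching words: []
Total: 0

0


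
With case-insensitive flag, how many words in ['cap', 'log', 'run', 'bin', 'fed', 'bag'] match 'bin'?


Case-insensitive matching: compare each word's lowercase form to 'bin'.
  'cap' -> lower='cap' -> no
  'log' -> lower='log' -> no
  'run' -> lower='run' -> no
  'bin' -> lower='bin' -> MATCH
  'fed' -> lower='fed' -> no
  'bag' -> lower='bag' -> no
Matches: ['bin']
Count: 1

1


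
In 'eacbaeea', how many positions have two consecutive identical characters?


Looking for consecutive identical characters in 'eacbaeea':
  pos 0-1: 'e' vs 'a' -> different
  pos 1-2: 'a' vs 'c' -> different
  pos 2-3: 'c' vs 'b' -> different
  pos 3-4: 'b' vs 'a' -> different
  pos 4-5: 'a' vs 'e' -> different
  pos 5-6: 'e' vs 'e' -> MATCH ('ee')
  pos 6-7: 'e' vs 'a' -> different
Consecutive identical pairs: ['ee']
Count: 1

1


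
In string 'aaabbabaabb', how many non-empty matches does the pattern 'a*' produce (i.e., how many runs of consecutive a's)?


Pattern 'a*' matches zero or more a's. We want non-empty runs of consecutive a's.
String: 'aaabbabaabb'
Walking through the string to find runs of a's:
  Run 1: positions 0-2 -> 'aaa'
  Run 2: positions 5-5 -> 'a'
  Run 3: positions 7-8 -> 'aa'
Non-empty runs found: ['aaa', 'a', 'aa']
Count: 3

3


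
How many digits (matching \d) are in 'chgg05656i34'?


\d matches any digit 0-9.
Scanning 'chgg05656i34':
  pos 4: '0' -> DIGIT
  pos 5: '5' -> DIGIT
  pos 6: '6' -> DIGIT
  pos 7: '5' -> DIGIT
  pos 8: '6' -> DIGIT
  pos 10: '3' -> DIGIT
  pos 11: '4' -> DIGIT
Digits found: ['0', '5', '6', '5', '6', '3', '4']
Total: 7

7


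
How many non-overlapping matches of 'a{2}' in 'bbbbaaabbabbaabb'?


Pattern 'a{2}' matches exactly 2 consecutive a's (greedy, non-overlapping).
String: 'bbbbaaabbabbaabb'
Scanning for runs of a's:
  Run at pos 4: 'aaa' (length 3) -> 1 match(es)
  Run at pos 9: 'a' (length 1) -> 0 match(es)
  Run at pos 12: 'aa' (length 2) -> 1 match(es)
Matches found: ['aa', 'aa']
Total: 2

2


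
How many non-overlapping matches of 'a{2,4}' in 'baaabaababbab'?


Pattern 'a{2,4}' matches between 2 and 4 consecutive a's (greedy).
String: 'baaabaababbab'
Finding runs of a's and applying greedy matching:
  Run at pos 1: 'aaa' (length 3)
  Run at pos 5: 'aa' (length 2)
  Run at pos 8: 'a' (length 1)
  Run at pos 11: 'a' (length 1)
Matches: ['aaa', 'aa']
Count: 2

2


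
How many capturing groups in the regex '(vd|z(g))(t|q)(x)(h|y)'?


To count capturing groups, count each '(' that starts a group.
Pattern: '(vd|z(g))(t|q)(x)(h|y)'
Walking through the pattern:
  Position 0: '(' -> group #1
  Position 5: '(' -> group #2
  Position 9: '(' -> group #3
  Position 14: '(' -> group #4
  Position 17: '(' -> group #5
Total capturing groups: 5

5


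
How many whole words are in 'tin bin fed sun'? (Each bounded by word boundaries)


Word boundaries (\b) mark the start/end of each word.
Text: 'tin bin fed sun'
Splitting by whitespace:
  Word 1: 'tin'
  Word 2: 'bin'
  Word 3: 'fed'
  Word 4: 'sun'
Total whole words: 4

4


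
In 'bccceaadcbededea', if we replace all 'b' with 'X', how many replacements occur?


re.sub('b', 'X', text) replaces every occurrence of 'b' with 'X'.
Text: 'bccceaadcbededea'
Scanning for 'b':
  pos 0: 'b' -> replacement #1
  pos 9: 'b' -> replacement #2
Total replacements: 2

2


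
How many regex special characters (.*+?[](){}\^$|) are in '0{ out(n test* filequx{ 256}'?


Regex special characters are: . * + ? [ ] ( ) { } \ ^ $ |
Scanning '0{ out(n test* filequx{ 256}':
  pos 1: '{' -> SPECIAL
  pos 6: '(' -> SPECIAL
  pos 13: '*' -> SPECIAL
  pos 22: '{' -> SPECIAL
  pos 27: '}' -> SPECIAL
Special chars found: ['{', '(', '*', '{', '}']
Total: 5

5


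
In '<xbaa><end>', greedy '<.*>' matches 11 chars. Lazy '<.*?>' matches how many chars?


Greedy '<.*>' tries to match as MUCH as possible.
Lazy '<.*?>' tries to match as LITTLE as possible.

String: '<xbaa><end>'
Greedy '<.*>' starts at first '<' and extends to the LAST '>': '<xbaa><end>' (11 chars)
Lazy '<.*?>' starts at first '<' and stops at the FIRST '>': '<xbaa>' (6 chars)

6


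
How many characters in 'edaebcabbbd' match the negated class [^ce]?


Negated class [^ce] matches any char NOT in {c, e}
Scanning 'edaebcabbbd':
  pos 0: 'e' -> no (excluded)
  pos 1: 'd' -> MATCH
  pos 2: 'a' -> MATCH
  pos 3: 'e' -> no (excluded)
  pos 4: 'b' -> MATCH
  pos 5: 'c' -> no (excluded)
  pos 6: 'a' -> MATCH
  pos 7: 'b' -> MATCH
  pos 8: 'b' -> MATCH
  pos 9: 'b' -> MATCH
  pos 10: 'd' -> MATCH
Total matches: 8

8


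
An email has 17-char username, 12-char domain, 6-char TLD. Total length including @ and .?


An email address has format: username@domain.tld
Username length: 17
'@' character: 1
Domain length: 12
'.' character: 1
TLD length: 6
Total = 17 + 1 + 12 + 1 + 6 = 37

37


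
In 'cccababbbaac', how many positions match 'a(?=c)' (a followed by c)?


Lookahead 'a(?=c)' matches 'a' only when followed by 'c'.
String: 'cccababbbaac'
Checking each position where char is 'a':
  pos 3: 'a' -> no (next='b')
  pos 5: 'a' -> no (next='b')
  pos 9: 'a' -> no (next='a')
  pos 10: 'a' -> MATCH (next='c')
Matching positions: [10]
Count: 1

1


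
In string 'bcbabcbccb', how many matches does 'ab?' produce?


Pattern 'ab?' matches 'a' optionally followed by 'b'.
String: 'bcbabcbccb'
Scanning left to right for 'a' then checking next char:
  Match 1: 'ab' (a followed by b)
Total matches: 1

1


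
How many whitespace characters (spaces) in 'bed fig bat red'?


\s matches whitespace characters (spaces, tabs, etc.).
Text: 'bed fig bat red'
This text has 4 words separated by spaces.
Number of spaces = number of words - 1 = 4 - 1 = 3

3


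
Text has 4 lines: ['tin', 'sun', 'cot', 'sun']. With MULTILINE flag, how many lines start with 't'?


With MULTILINE flag, ^ matches the start of each line.
Lines: ['tin', 'sun', 'cot', 'sun']
Checking which lines start with 't':
  Line 1: 'tin' -> MATCH
  Line 2: 'sun' -> no
  Line 3: 'cot' -> no
  Line 4: 'sun' -> no
Matching lines: ['tin']
Count: 1

1


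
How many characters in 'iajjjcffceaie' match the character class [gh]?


Character class [gh] matches any of: {g, h}
Scanning string 'iajjjcffceaie' character by character:
  pos 0: 'i' -> no
  pos 1: 'a' -> no
  pos 2: 'j' -> no
  pos 3: 'j' -> no
  pos 4: 'j' -> no
  pos 5: 'c' -> no
  pos 6: 'f' -> no
  pos 7: 'f' -> no
  pos 8: 'c' -> no
  pos 9: 'e' -> no
  pos 10: 'a' -> no
  pos 11: 'i' -> no
  pos 12: 'e' -> no
Total matches: 0

0


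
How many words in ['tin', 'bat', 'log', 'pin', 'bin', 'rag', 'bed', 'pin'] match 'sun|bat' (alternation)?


Alternation 'sun|bat' matches either 'sun' or 'bat'.
Checking each word:
  'tin' -> no
  'bat' -> MATCH
  'log' -> no
  'pin' -> no
  'bin' -> no
  'rag' -> no
  'bed' -> no
  'pin' -> no
Matches: ['bat']
Count: 1

1


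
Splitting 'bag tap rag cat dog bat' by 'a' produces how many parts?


Splitting by 'a' breaks the string at each occurrence of the separator.
Text: 'bag tap rag cat dog bat'
Parts after split:
  Part 1: 'b'
  Part 2: 'g t'
  Part 3: 'p r'
  Part 4: 'g c'
  Part 5: 't dog b'
  Part 6: 't'
Total parts: 6

6


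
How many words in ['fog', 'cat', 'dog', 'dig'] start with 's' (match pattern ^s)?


Pattern ^s anchors to start of word. Check which words begin with 's':
  'fog' -> no
  'cat' -> no
  'dog' -> no
  'dig' -> no
Matching words: []
Count: 0

0


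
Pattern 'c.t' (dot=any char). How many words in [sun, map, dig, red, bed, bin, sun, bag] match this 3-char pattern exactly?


Pattern 'c.t' means: starts with 'c', any single char, ends with 't'.
Checking each word (must be exactly 3 chars):
  'sun' (len=3): no
  'map' (len=3): no
  'dig' (len=3): no
  'red' (len=3): no
  'bed' (len=3): no
  'bin' (len=3): no
  'sun' (len=3): no
  'bag' (len=3): no
Matching words: []
Total: 0

0


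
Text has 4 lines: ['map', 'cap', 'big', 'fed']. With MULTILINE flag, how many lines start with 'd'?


With MULTILINE flag, ^ matches the start of each line.
Lines: ['map', 'cap', 'big', 'fed']
Checking which lines start with 'd':
  Line 1: 'map' -> no
  Line 2: 'cap' -> no
  Line 3: 'big' -> no
  Line 4: 'fed' -> no
Matching lines: []
Count: 0

0


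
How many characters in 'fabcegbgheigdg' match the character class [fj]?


Character class [fj] matches any of: {f, j}
Scanning string 'fabcegbgheigdg' character by character:
  pos 0: 'f' -> MATCH
  pos 1: 'a' -> no
  pos 2: 'b' -> no
  pos 3: 'c' -> no
  pos 4: 'e' -> no
  pos 5: 'g' -> no
  pos 6: 'b' -> no
  pos 7: 'g' -> no
  pos 8: 'h' -> no
  pos 9: 'e' -> no
  pos 10: 'i' -> no
  pos 11: 'g' -> no
  pos 12: 'd' -> no
  pos 13: 'g' -> no
Total matches: 1

1


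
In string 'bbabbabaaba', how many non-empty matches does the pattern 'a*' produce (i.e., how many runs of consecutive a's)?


Pattern 'a*' matches zero or more a's. We want non-empty runs of consecutive a's.
String: 'bbabbabaaba'
Walking through the string to find runs of a's:
  Run 1: positions 2-2 -> 'a'
  Run 2: positions 5-5 -> 'a'
  Run 3: positions 7-8 -> 'aa'
  Run 4: positions 10-10 -> 'a'
Non-empty runs found: ['a', 'a', 'aa', 'a']
Count: 4

4


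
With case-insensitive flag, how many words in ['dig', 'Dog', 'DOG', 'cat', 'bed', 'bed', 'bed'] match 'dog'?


Case-insensitive matching: compare each word's lowercase form to 'dog'.
  'dig' -> lower='dig' -> no
  'Dog' -> lower='dog' -> MATCH
  'DOG' -> lower='dog' -> MATCH
  'cat' -> lower='cat' -> no
  'bed' -> lower='bed' -> no
  'bed' -> lower='bed' -> no
  'bed' -> lower='bed' -> no
Matches: ['Dog', 'DOG']
Count: 2

2


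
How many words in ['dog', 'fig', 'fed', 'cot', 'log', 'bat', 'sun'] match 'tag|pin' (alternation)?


Alternation 'tag|pin' matches either 'tag' or 'pin'.
Checking each word:
  'dog' -> no
  'fig' -> no
  'fed' -> no
  'cot' -> no
  'log' -> no
  'bat' -> no
  'sun' -> no
Matches: []
Count: 0

0


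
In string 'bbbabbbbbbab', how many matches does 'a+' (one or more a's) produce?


Pattern 'a+' matches one or more consecutive a's.
String: 'bbbabbbbbbab'
Scanning for runs of a:
  Match 1: 'a' (length 1)
  Match 2: 'a' (length 1)
Total matches: 2

2


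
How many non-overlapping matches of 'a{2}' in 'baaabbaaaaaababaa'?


Pattern 'a{2}' matches exactly 2 consecutive a's (greedy, non-overlapping).
String: 'baaabbaaaaaababaa'
Scanning for runs of a's:
  Run at pos 1: 'aaa' (length 3) -> 1 match(es)
  Run at pos 6: 'aaaaaa' (length 6) -> 3 match(es)
  Run at pos 13: 'a' (length 1) -> 0 match(es)
  Run at pos 15: 'aa' (length 2) -> 1 match(es)
Matches found: ['aa', 'aa', 'aa', 'aa', 'aa']
Total: 5

5


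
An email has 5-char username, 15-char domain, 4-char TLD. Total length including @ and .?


An email address has format: username@domain.tld
Username length: 5
'@' character: 1
Domain length: 15
'.' character: 1
TLD length: 4
Total = 5 + 1 + 15 + 1 + 4 = 26

26


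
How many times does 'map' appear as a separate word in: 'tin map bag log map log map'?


Scanning each word for exact match 'map':
  Word 1: 'tin' -> no
  Word 2: 'map' -> MATCH
  Word 3: 'bag' -> no
  Word 4: 'log' -> no
  Word 5: 'map' -> MATCH
  Word 6: 'log' -> no
  Word 7: 'map' -> MATCH
Total matches: 3

3


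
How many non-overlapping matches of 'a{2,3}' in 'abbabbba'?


Pattern 'a{2,3}' matches between 2 and 3 consecutive a's (greedy).
String: 'abbabbba'
Finding runs of a's and applying greedy matching:
  Run at pos 0: 'a' (length 1)
  Run at pos 3: 'a' (length 1)
  Run at pos 7: 'a' (length 1)
Matches: []
Count: 0

0


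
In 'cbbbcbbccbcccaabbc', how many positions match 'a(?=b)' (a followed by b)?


Lookahead 'a(?=b)' matches 'a' only when followed by 'b'.
String: 'cbbbcbbccbcccaabbc'
Checking each position where char is 'a':
  pos 13: 'a' -> no (next='a')
  pos 14: 'a' -> MATCH (next='b')
Matching positions: [14]
Count: 1

1


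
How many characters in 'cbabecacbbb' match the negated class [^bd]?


Negated class [^bd] matches any char NOT in {b, d}
Scanning 'cbabecacbbb':
  pos 0: 'c' -> MATCH
  pos 1: 'b' -> no (excluded)
  pos 2: 'a' -> MATCH
  pos 3: 'b' -> no (excluded)
  pos 4: 'e' -> MATCH
  pos 5: 'c' -> MATCH
  pos 6: 'a' -> MATCH
  pos 7: 'c' -> MATCH
  pos 8: 'b' -> no (excluded)
  pos 9: 'b' -> no (excluded)
  pos 10: 'b' -> no (excluded)
Total matches: 6

6


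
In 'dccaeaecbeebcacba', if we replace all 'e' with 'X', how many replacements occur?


re.sub('e', 'X', text) replaces every occurrence of 'e' with 'X'.
Text: 'dccaeaecbeebcacba'
Scanning for 'e':
  pos 4: 'e' -> replacement #1
  pos 6: 'e' -> replacement #2
  pos 9: 'e' -> replacement #3
  pos 10: 'e' -> replacement #4
Total replacements: 4

4


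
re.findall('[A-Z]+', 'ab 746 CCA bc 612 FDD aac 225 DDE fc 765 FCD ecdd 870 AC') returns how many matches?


Pattern '[A-Z]+' finds one or more uppercase letters.
Text: 'ab 746 CCA bc 612 FDD aac 225 DDE fc 765 FCD ecdd 870 AC'
Scanning for matches:
  Match 1: 'CCA'
  Match 2: 'FDD'
  Match 3: 'DDE'
  Match 4: 'FCD'
  Match 5: 'AC'
Total matches: 5

5


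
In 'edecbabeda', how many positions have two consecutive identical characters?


Looking for consecutive identical characters in 'edecbabeda':
  pos 0-1: 'e' vs 'd' -> different
  pos 1-2: 'd' vs 'e' -> different
  pos 2-3: 'e' vs 'c' -> different
  pos 3-4: 'c' vs 'b' -> different
  pos 4-5: 'b' vs 'a' -> different
  pos 5-6: 'a' vs 'b' -> different
  pos 6-7: 'b' vs 'e' -> different
  pos 7-8: 'e' vs 'd' -> different
  pos 8-9: 'd' vs 'a' -> different
Consecutive identical pairs: []
Count: 0

0


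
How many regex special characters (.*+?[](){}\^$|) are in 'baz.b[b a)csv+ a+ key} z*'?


Regex special characters are: . * + ? [ ] ( ) { } \ ^ $ |
Scanning 'baz.b[b a)csv+ a+ key} z*':
  pos 3: '.' -> SPECIAL
  pos 5: '[' -> SPECIAL
  pos 9: ')' -> SPECIAL
  pos 13: '+' -> SPECIAL
  pos 16: '+' -> SPECIAL
  pos 21: '}' -> SPECIAL
  pos 24: '*' -> SPECIAL
Special chars found: ['.', '[', ')', '+', '+', '}', '*']
Total: 7

7


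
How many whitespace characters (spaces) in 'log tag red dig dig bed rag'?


\s matches whitespace characters (spaces, tabs, etc.).
Text: 'log tag red dig dig bed rag'
This text has 7 words separated by spaces.
Number of spaces = number of words - 1 = 7 - 1 = 6

6


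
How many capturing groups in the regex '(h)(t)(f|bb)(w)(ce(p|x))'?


To count capturing groups, count each '(' that starts a group.
Pattern: '(h)(t)(f|bb)(w)(ce(p|x))'
Walking through the pattern:
  Position 0: '(' -> group #1
  Position 3: '(' -> group #2
  Position 6: '(' -> group #3
  Position 12: '(' -> group #4
  Position 15: '(' -> group #5
  Position 18: '(' -> group #6
Total capturing groups: 6

6


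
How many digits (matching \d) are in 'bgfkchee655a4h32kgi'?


\d matches any digit 0-9.
Scanning 'bgfkchee655a4h32kgi':
  pos 8: '6' -> DIGIT
  pos 9: '5' -> DIGIT
  pos 10: '5' -> DIGIT
  pos 12: '4' -> DIGIT
  pos 14: '3' -> DIGIT
  pos 15: '2' -> DIGIT
Digits found: ['6', '5', '5', '4', '3', '2']
Total: 6

6


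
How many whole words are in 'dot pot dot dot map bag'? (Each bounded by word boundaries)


Word boundaries (\b) mark the start/end of each word.
Text: 'dot pot dot dot map bag'
Splitting by whitespace:
  Word 1: 'dot'
  Word 2: 'pot'
  Word 3: 'dot'
  Word 4: 'dot'
  Word 5: 'map'
  Word 6: 'bag'
Total whole words: 6

6


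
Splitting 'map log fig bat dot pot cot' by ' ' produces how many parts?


Splitting by ' ' breaks the string at each occurrence of the separator.
Text: 'map log fig bat dot pot cot'
Parts after split:
  Part 1: 'map'
  Part 2: 'log'
  Part 3: 'fig'
  Part 4: 'bat'
  Part 5: 'dot'
  Part 6: 'pot'
  Part 7: 'cot'
Total parts: 7

7


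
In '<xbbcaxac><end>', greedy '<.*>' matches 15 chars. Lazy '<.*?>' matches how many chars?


Greedy '<.*>' tries to match as MUCH as possible.
Lazy '<.*?>' tries to match as LITTLE as possible.

String: '<xbbcaxac><end>'
Greedy '<.*>' starts at first '<' and extends to the LAST '>': '<xbbcaxac><end>' (15 chars)
Lazy '<.*?>' starts at first '<' and stops at the FIRST '>': '<xbbcaxac>' (10 chars)

10


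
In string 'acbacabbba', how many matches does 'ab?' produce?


Pattern 'ab?' matches 'a' optionally followed by 'b'.
String: 'acbacabbba'
Scanning left to right for 'a' then checking next char:
  Match 1: 'a' (a not followed by b)
  Match 2: 'a' (a not followed by b)
  Match 3: 'ab' (a followed by b)
  Match 4: 'a' (a not followed by b)
Total matches: 4

4


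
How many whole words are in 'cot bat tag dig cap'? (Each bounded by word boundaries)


Word boundaries (\b) mark the start/end of each word.
Text: 'cot bat tag dig cap'
Splitting by whitespace:
  Word 1: 'cot'
  Word 2: 'bat'
  Word 3: 'tag'
  Word 4: 'dig'
  Word 5: 'cap'
Total whole words: 5

5


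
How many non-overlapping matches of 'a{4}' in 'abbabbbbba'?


Pattern 'a{4}' matches exactly 4 consecutive a's (greedy, non-overlapping).
String: 'abbabbbbba'
Scanning for runs of a's:
  Run at pos 0: 'a' (length 1) -> 0 match(es)
  Run at pos 3: 'a' (length 1) -> 0 match(es)
  Run at pos 9: 'a' (length 1) -> 0 match(es)
Matches found: []
Total: 0

0


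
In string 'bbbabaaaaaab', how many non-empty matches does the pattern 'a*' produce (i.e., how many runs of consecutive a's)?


Pattern 'a*' matches zero or more a's. We want non-empty runs of consecutive a's.
String: 'bbbabaaaaaab'
Walking through the string to find runs of a's:
  Run 1: positions 3-3 -> 'a'
  Run 2: positions 5-10 -> 'aaaaaa'
Non-empty runs found: ['a', 'aaaaaa']
Count: 2

2


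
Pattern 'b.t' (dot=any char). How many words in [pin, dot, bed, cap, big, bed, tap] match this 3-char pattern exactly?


Pattern 'b.t' means: starts with 'b', any single char, ends with 't'.
Checking each word (must be exactly 3 chars):
  'pin' (len=3): no
  'dot' (len=3): no
  'bed' (len=3): no
  'cap' (len=3): no
  'big' (len=3): no
  'bed' (len=3): no
  'tap' (len=3): no
Matching words: []
Total: 0

0


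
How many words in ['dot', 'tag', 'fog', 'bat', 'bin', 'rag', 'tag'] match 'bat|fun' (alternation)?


Alternation 'bat|fun' matches either 'bat' or 'fun'.
Checking each word:
  'dot' -> no
  'tag' -> no
  'fog' -> no
  'bat' -> MATCH
  'bin' -> no
  'rag' -> no
  'tag' -> no
Matches: ['bat']
Count: 1

1


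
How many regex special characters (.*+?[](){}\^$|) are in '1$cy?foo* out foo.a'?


Regex special characters are: . * + ? [ ] ( ) { } \ ^ $ |
Scanning '1$cy?foo* out foo.a':
  pos 1: '$' -> SPECIAL
  pos 4: '?' -> SPECIAL
  pos 8: '*' -> SPECIAL
  pos 17: '.' -> SPECIAL
Special chars found: ['$', '?', '*', '.']
Total: 4

4


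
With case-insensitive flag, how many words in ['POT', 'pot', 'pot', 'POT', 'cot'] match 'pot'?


Case-insensitive matching: compare each word's lowercase form to 'pot'.
  'POT' -> lower='pot' -> MATCH
  'pot' -> lower='pot' -> MATCH
  'pot' -> lower='pot' -> MATCH
  'POT' -> lower='pot' -> MATCH
  'cot' -> lower='cot' -> no
Matches: ['POT', 'pot', 'pot', 'POT']
Count: 4

4


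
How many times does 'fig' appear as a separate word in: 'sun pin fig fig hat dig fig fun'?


Scanning each word for exact match 'fig':
  Word 1: 'sun' -> no
  Word 2: 'pin' -> no
  Word 3: 'fig' -> MATCH
  Word 4: 'fig' -> MATCH
  Word 5: 'hat' -> no
  Word 6: 'dig' -> no
  Word 7: 'fig' -> MATCH
  Word 8: 'fun' -> no
Total matches: 3

3


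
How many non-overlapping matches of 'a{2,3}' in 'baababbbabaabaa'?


Pattern 'a{2,3}' matches between 2 and 3 consecutive a's (greedy).
String: 'baababbbabaabaa'
Finding runs of a's and applying greedy matching:
  Run at pos 1: 'aa' (length 2)
  Run at pos 4: 'a' (length 1)
  Run at pos 8: 'a' (length 1)
  Run at pos 10: 'aa' (length 2)
  Run at pos 13: 'aa' (length 2)
Matches: ['aa', 'aa', 'aa']
Count: 3

3
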